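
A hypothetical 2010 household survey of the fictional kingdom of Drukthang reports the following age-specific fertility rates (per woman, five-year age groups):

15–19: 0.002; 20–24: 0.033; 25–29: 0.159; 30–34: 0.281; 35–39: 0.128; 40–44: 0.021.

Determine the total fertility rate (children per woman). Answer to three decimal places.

Sum of ASFRs = 0.002 + 0.033 + 0.159 + 0.281 + 0.128 + 0.021 = 0.624
TFR = 5 × 0.624 = 3.12

3.120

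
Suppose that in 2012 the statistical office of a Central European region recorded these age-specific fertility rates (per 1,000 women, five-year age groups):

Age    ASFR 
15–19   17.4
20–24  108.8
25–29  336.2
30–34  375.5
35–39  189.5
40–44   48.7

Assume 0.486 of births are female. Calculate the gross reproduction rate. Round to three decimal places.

Proportion female at birth = 0.486.
Sum of ASFRs = 17.4 + 108.8 + 336.2 + 375.5 + 189.5 + 48.7 = 1076.1
TFR = 5 × 1076.1 / 1000 = 5.3805
GRR = 0.486 × 5.3805 = 2.61492

2.615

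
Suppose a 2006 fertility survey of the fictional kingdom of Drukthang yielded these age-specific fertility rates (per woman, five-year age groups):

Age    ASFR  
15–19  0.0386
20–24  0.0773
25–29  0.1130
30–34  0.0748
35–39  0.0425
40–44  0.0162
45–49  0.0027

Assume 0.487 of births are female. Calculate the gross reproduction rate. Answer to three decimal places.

Proportion female at birth = 0.487.
Sum of ASFRs = 0.0386 + 0.0773 + 0.1130 + 0.0748 + 0.0425 + 0.0162 + 0.0027 = 0.3651
TFR = 5 × 0.3651 = 1.8255
GRR = 0.487 × 1.8255 = 0.88902

0.889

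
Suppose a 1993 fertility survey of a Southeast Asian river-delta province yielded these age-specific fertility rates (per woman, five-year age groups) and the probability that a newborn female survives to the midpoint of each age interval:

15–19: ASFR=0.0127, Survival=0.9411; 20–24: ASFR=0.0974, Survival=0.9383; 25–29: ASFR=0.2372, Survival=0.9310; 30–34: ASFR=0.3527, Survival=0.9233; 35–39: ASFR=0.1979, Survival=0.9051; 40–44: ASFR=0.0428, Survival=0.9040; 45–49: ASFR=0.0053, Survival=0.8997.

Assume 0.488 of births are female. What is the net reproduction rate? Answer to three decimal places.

Proportion female at birth = 0.488.
Per-age-group product (5 × ASFR × survival probability):
  15–19: 5 × 0.0127 × 0.9411 = 0.05976
  20–24: 5 × 0.0974 × 0.9383 = 0.45695
  25–29: 5 × 0.2372 × 0.9310 = 1.10417
  30–34: 5 × 0.3527 × 0.9233 = 1.62824
  35–39: 5 × 0.1979 × 0.9051 = 0.89560
  40–44: 5 × 0.0428 × 0.9040 = 0.19346
  45–49: 5 × 0.0053 × 0.8997 = 0.02384
Sum = 4.36202
NRR = 0.488 × 4.36202 = 2.12867
With NRR above 1 the population is above replacement fertility.

2.129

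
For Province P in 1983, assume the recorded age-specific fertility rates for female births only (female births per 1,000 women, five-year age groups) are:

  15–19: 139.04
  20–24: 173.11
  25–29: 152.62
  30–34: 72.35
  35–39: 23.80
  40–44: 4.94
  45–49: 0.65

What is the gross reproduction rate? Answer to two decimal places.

2.83

Sum of female ASFRs = 139.04 + 173.11 + 152.62 + 72.35 + 23.80 + 4.94 + 0.65 = 566.51
GRR = 5 × 566.51 / 1000 = 2.83255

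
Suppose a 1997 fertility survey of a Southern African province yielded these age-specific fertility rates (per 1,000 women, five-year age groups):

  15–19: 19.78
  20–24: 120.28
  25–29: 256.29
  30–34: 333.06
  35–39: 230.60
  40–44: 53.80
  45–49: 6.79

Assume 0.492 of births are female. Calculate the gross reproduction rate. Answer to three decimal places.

Proportion female at birth = 0.492.
Sum of ASFRs = 19.78 + 120.28 + 256.29 + 333.06 + 230.60 + 53.80 + 6.79 = 1020.60
TFR = 5 × 1020.60 / 1000 = 5.103
GRR = 0.492 × 5.103 = 2.51068

2.511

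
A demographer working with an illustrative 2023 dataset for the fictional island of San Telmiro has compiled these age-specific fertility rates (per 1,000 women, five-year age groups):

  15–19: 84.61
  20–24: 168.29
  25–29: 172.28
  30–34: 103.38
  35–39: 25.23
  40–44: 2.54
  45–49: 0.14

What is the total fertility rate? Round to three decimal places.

Sum of ASFRs = 84.61 + 168.29 + 172.28 + 103.38 + 25.23 + 2.54 + 0.14 = 556.47
TFR = 5 × 556.47 / 1000 = 2.78235

2.782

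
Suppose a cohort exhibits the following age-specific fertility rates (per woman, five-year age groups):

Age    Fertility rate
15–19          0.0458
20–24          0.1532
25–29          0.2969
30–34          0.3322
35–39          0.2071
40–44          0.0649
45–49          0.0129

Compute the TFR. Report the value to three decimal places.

Sum of ASFRs = 0.0458 + 0.1532 + 0.2969 + 0.3322 + 0.2071 + 0.0649 + 0.0129 = 1.1130
TFR = 5 × 1.1130 = 5.565

5.565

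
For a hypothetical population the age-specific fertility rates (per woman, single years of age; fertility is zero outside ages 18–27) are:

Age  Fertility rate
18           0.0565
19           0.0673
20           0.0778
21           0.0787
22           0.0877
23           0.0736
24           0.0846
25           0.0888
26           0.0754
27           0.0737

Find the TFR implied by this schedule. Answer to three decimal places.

Sum of ASFRs = 0.0565 + 0.0673 + 0.0778 + 0.0787 + 0.0877 + 0.0736 + 0.0846 + 0.0888 + 0.0754 + 0.0737 = 0.7641
TFR = 0.7641

0.764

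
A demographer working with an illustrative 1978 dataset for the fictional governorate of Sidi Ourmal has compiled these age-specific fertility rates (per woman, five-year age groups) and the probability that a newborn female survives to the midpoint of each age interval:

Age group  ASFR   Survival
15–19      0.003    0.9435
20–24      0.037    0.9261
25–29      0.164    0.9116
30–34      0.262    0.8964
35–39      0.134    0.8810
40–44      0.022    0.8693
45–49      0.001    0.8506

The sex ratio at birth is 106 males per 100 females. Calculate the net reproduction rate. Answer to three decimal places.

1.358

Proportion female at birth = 100 / (100 + 106) = 0.48544.
Weighting each age-specific rate by interval width and survival:
  15–19: 5 × 0.003 × 0.9435 = 0.01415
  20–24: 5 × 0.037 × 0.9261 = 0.17133
  25–29: 5 × 0.164 × 0.9116 = 0.74751
  30–34: 5 × 0.262 × 0.8964 = 1.17428
  35–39: 5 × 0.134 × 0.8810 = 0.59027
  40–44: 5 × 0.022 × 0.8693 = 0.09562
  45–49: 5 × 0.001 × 0.8506 = 0.00425
Sum = 2.79741
NRR = 0.48544 × 2.79741 = 1.35797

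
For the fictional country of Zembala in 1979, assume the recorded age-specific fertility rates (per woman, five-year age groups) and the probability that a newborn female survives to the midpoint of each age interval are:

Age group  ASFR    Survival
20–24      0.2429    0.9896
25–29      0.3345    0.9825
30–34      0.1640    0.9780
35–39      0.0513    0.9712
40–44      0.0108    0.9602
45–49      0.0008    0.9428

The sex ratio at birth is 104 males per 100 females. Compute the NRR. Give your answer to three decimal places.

1.937

Proportion female at birth = 100 / (100 + 104) = 0.49020.
Each age group contributes 5 × ASFR × survival:
  20–24: 5 × 0.2429 × 0.9896 = 1.20187
  25–29: 5 × 0.3345 × 0.9825 = 1.64323
  30–34: 5 × 0.1640 × 0.9780 = 0.80196
  35–39: 5 × 0.0513 × 0.9712 = 0.24911
  40–44: 5 × 0.0108 × 0.9602 = 0.05185
  45–49: 5 × 0.0008 × 0.9428 = 0.00377
Sum = 3.95179
NRR = 0.49020 × 3.95179 = 1.93717
NRR > 1, so each generation more than replaces itself.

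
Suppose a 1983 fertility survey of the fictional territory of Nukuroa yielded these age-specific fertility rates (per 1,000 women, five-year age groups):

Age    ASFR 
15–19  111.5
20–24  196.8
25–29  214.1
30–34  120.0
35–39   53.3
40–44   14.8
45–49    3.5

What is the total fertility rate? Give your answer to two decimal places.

3.57

Sum of ASFRs = 111.5 + 196.8 + 214.1 + 120.0 + 53.3 + 14.8 + 3.5 = 714.0
TFR = 5 × 714.0 / 1000 = 3.57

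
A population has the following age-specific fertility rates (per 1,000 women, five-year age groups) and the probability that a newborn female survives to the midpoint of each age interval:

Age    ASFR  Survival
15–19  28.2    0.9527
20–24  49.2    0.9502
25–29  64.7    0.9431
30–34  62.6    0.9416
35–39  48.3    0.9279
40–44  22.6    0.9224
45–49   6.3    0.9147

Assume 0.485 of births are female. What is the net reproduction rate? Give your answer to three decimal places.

0.643

Proportion female at birth = 0.485.
Survival-weighted fertility by age (5·fₓ·Sₓ):
  15–19: 5 × 28.2/1000 × 0.9527 = 0.13433
  20–24: 5 × 49.2/1000 × 0.9502 = 0.23375
  25–29: 5 × 64.7/1000 × 0.9431 = 0.30509
  30–34: 5 × 62.6/1000 × 0.9416 = 0.29472
  35–39: 5 × 48.3/1000 × 0.9279 = 0.22409
  40–44: 5 × 22.6/1000 × 0.9224 = 0.10423
  45–49: 5 × 6.3/1000 × 0.9147 = 0.02881
Sum = 1.32502
NRR = 0.485 × 1.32502 = 0.64263
An NRR under 1 implies long-run decline under these rates.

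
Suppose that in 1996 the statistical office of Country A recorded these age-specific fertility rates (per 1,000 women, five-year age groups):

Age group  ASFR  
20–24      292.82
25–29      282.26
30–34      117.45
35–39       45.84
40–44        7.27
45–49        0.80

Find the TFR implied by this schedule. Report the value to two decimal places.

Sum of ASFRs = 292.82 + 282.26 + 117.45 + 45.84 + 7.27 + 0.80 = 746.44
TFR = 5 × 746.44 / 1000 = 3.7322

3.73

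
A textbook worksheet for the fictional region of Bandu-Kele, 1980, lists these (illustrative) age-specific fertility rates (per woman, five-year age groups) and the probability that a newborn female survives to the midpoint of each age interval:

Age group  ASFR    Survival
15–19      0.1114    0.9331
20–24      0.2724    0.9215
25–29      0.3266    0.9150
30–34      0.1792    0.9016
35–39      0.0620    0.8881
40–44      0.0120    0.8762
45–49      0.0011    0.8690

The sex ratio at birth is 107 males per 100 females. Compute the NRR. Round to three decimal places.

2.130

Proportion female at birth = 100 / (100 + 107) = 0.48309.
Each age group contributes 5 × ASFR × survival:
  15–19: 5 × 0.1114 × 0.9331 = 0.51974
  20–24: 5 × 0.2724 × 0.9215 = 1.25508
  25–29: 5 × 0.3266 × 0.9150 = 1.49420
  30–34: 5 × 0.1792 × 0.9016 = 0.80783
  35–39: 5 × 0.0620 × 0.8881 = 0.27531
  40–44: 5 × 0.0120 × 0.8762 = 0.05257
  45–49: 5 × 0.0011 × 0.8690 = 0.00478
Sum = 4.40951
NRR = 0.48309 × 4.40951 = 2.13019
An NRR exceeding 1 indicates intrinsic growth under these rates.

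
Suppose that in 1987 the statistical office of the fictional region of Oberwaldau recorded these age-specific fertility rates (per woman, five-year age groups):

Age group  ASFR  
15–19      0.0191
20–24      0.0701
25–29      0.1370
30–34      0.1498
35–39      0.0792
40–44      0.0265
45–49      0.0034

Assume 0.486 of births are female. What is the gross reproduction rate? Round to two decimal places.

Proportion female at birth = 0.486.
Sum of ASFRs = 0.0191 + 0.0701 + 0.1370 + 0.1498 + 0.0792 + 0.0265 + 0.0034 = 0.4851
TFR = 5 × 0.4851 = 2.4255
GRR = 0.486 × 2.4255 = 1.17879

1.18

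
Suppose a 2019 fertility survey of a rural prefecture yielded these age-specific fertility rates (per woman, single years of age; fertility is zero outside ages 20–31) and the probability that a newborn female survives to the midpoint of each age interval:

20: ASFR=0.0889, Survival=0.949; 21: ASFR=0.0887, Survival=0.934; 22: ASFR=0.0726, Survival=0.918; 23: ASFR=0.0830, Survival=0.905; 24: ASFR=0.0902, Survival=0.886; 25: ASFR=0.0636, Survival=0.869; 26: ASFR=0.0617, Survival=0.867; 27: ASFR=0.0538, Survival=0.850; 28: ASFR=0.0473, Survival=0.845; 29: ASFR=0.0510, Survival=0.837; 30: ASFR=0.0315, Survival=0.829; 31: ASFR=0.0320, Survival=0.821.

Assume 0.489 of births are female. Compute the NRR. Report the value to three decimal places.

0.332

Proportion female at birth = 0.489.
Survival-weighted fertility by age (1·fₓ·Sₓ):
  20: 1 × 0.0889 × 0.949 = 0.08437
  21: 1 × 0.0887 × 0.934 = 0.08285
  22: 1 × 0.0726 × 0.918 = 0.06665
  23: 1 × 0.0830 × 0.905 = 0.07512
  24: 1 × 0.0902 × 0.886 = 0.07992
  25: 1 × 0.0636 × 0.869 = 0.05527
  26: 1 × 0.0617 × 0.867 = 0.05349
  27: 1 × 0.0538 × 0.850 = 0.04573
  28: 1 × 0.0473 × 0.845 = 0.03997
  29: 1 × 0.0510 × 0.837 = 0.04269
  30: 1 × 0.0315 × 0.829 = 0.02611
  31: 1 × 0.0320 × 0.821 = 0.02627
Sum = 0.67844
NRR = 0.489 × 0.67844 = 0.33176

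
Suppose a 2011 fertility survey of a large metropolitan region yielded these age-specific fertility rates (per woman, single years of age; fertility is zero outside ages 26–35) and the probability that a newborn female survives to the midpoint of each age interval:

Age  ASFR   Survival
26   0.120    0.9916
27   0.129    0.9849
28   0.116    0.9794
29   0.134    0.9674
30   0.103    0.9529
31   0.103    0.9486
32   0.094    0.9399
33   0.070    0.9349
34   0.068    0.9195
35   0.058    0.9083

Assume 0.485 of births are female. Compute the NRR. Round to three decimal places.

0.463

Proportion female at birth = 0.485.
Weighting each age-specific rate by interval width and survival:
  26: 1 × 0.120 × 0.9916 = 0.11899
  27: 1 × 0.129 × 0.9849 = 0.12705
  28: 1 × 0.116 × 0.9794 = 0.11361
  29: 1 × 0.134 × 0.9674 = 0.12963
  30: 1 × 0.103 × 0.9529 = 0.09815
  31: 1 × 0.103 × 0.9486 = 0.09771
  32: 1 × 0.094 × 0.9399 = 0.08835
  33: 1 × 0.070 × 0.9349 = 0.06544
  34: 1 × 0.068 × 0.9195 = 0.06253
  35: 1 × 0.058 × 0.9083 = 0.05268
Sum = 0.95414
NRR = 0.485 × 0.95414 = 0.46276
An NRR under 1 implies long-run decline under these rates.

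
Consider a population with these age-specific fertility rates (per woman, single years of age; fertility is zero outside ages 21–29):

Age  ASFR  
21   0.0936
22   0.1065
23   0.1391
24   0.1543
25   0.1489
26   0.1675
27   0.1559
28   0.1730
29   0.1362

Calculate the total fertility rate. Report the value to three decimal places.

1.275

Sum of ASFRs = 0.0936 + 0.1065 + 0.1391 + 0.1543 + 0.1489 + 0.1675 + 0.1559 + 0.1730 + 0.1362 = 1.2750
TFR = 1.275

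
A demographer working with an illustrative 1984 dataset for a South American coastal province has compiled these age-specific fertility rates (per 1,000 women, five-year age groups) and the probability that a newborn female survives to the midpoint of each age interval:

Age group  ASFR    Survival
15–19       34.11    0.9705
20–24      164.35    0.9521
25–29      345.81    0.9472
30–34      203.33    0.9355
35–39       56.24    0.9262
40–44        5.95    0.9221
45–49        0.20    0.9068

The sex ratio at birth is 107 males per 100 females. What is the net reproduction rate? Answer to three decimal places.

1.848

Proportion female at birth = 100 / (100 + 107) = 0.48309.
Each age group contributes 5 × ASFR × survival:
  15–19: 5 × 34.11/1000 × 0.9705 = 0.16552
  20–24: 5 × 164.35/1000 × 0.9521 = 0.78239
  25–29: 5 × 345.81/1000 × 0.9472 = 1.63776
  30–34: 5 × 203.33/1000 × 0.9355 = 0.95108
  35–39: 5 × 56.24/1000 × 0.9262 = 0.26045
  40–44: 5 × 5.95/1000 × 0.9221 = 0.02743
  45–49: 5 × 0.20/1000 × 0.9068 = 0.00091
Sum = 3.82554
NRR = 0.48309 × 3.82554 = 1.84808
NRR > 1, so each generation more than replaces itself.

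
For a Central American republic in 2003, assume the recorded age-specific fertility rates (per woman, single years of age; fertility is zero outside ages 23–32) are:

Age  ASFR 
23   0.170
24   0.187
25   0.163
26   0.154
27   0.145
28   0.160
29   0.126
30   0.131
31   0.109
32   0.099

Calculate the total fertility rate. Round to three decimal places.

1.444

Sum of ASFRs = 0.170 + 0.187 + 0.163 + 0.154 + 0.145 + 0.160 + 0.126 + 0.131 + 0.109 + 0.099 = 1.444
TFR = 1.444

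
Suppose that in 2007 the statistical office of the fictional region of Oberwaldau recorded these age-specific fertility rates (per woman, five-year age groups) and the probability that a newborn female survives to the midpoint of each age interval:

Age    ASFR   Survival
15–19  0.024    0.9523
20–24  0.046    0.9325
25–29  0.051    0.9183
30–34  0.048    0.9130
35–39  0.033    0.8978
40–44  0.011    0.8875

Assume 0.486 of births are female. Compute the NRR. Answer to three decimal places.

Proportion female at birth = 0.486.
Per-age-group product (5 × ASFR × survival probability):
  15–19: 5 × 0.024 × 0.9523 = 0.11428
  20–24: 5 × 0.046 × 0.9325 = 0.21448
  25–29: 5 × 0.051 × 0.9183 = 0.23417
  30–34: 5 × 0.048 × 0.9130 = 0.21912
  35–39: 5 × 0.033 × 0.8978 = 0.14814
  40–44: 5 × 0.011 × 0.8875 = 0.04881
Sum = 0.97900
NRR = 0.486 × 0.97900 = 0.47579
NRR < 1, so the cohort does not fully replace itself.

0.476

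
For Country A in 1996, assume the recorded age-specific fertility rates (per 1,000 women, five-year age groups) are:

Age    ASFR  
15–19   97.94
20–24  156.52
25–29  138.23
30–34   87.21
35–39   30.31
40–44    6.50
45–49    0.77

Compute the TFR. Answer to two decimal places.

Sum of ASFRs = 97.94 + 156.52 + 138.23 + 87.21 + 30.31 + 6.50 + 0.77 = 517.48
TFR = 5 × 517.48 / 1000 = 2.5874

2.59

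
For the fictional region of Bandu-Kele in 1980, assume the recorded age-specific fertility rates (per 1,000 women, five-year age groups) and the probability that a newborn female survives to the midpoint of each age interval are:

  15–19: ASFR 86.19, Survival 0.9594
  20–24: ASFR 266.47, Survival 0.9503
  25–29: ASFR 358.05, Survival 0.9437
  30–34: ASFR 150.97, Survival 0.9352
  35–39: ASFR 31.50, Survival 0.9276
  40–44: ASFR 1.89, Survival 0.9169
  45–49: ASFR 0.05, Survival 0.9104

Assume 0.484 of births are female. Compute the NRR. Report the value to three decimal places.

2.047

Proportion female at birth = 0.484.
Each age group contributes 5 × ASFR × survival:
  15–19: 5 × 86.19/1000 × 0.9594 = 0.41345
  20–24: 5 × 266.47/1000 × 0.9503 = 1.26613
  25–29: 5 × 358.05/1000 × 0.9437 = 1.68946
  30–34: 5 × 150.97/1000 × 0.9352 = 0.70594
  35–39: 5 × 31.50/1000 × 0.9276 = 0.14610
  40–44: 5 × 1.89/1000 × 0.9169 = 0.00866
  45–49: 5 × 0.05/1000 × 0.9104 = 0.00023
Sum = 4.22997
NRR = 0.484 × 4.22997 = 2.04731
An NRR exceeding 1 indicates intrinsic growth under these rates.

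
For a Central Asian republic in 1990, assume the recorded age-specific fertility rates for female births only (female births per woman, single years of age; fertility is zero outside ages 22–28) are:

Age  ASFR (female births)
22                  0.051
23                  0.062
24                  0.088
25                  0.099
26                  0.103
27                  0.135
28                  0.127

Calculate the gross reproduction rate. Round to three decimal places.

0.665

Sum of female ASFRs = 0.051 + 0.062 + 0.088 + 0.099 + 0.103 + 0.135 + 0.127 = 0.665
GRR = 0.665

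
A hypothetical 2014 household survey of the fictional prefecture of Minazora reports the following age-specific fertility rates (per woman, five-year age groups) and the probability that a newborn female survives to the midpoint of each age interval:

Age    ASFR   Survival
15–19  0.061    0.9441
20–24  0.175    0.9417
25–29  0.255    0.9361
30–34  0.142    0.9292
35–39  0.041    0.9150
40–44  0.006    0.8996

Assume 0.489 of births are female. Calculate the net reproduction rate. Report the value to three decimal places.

Proportion female at birth = 0.489.
Each age group contributes 5 × ASFR × survival:
  15–19: 5 × 0.061 × 0.9441 = 0.28795
  20–24: 5 × 0.175 × 0.9417 = 0.82399
  25–29: 5 × 0.255 × 0.9361 = 1.19353
  30–34: 5 × 0.142 × 0.9292 = 0.65973
  35–39: 5 × 0.041 × 0.9150 = 0.18758
  40–44: 5 × 0.006 × 0.8996 = 0.02699
Sum = 3.17977
NRR = 0.489 × 3.17977 = 1.55491

1.555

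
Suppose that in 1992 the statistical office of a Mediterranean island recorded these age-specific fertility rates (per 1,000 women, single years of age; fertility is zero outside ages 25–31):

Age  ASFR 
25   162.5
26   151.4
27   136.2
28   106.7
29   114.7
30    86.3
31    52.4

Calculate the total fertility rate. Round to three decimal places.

Sum of ASFRs = 162.5 + 151.4 + 136.2 + 106.7 + 114.7 + 86.3 + 52.4 = 810.2
TFR = 810.2 / 1000 = 0.8102

0.810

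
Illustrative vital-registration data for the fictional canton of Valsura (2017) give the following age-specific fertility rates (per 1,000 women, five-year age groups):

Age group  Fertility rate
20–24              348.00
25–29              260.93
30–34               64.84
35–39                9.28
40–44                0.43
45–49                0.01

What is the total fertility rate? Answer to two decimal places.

3.42

Sum of ASFRs = 348.00 + 260.93 + 64.84 + 9.28 + 0.43 + 0.01 = 683.49
TFR = 5 × 683.49 / 1000 = 3.41745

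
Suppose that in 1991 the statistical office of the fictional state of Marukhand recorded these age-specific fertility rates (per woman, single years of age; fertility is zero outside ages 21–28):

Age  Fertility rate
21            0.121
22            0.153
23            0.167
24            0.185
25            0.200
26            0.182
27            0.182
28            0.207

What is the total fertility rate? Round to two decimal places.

1.40

Sum of ASFRs = 0.121 + 0.153 + 0.167 + 0.185 + 0.200 + 0.182 + 0.182 + 0.207 = 1.397
TFR = 1.397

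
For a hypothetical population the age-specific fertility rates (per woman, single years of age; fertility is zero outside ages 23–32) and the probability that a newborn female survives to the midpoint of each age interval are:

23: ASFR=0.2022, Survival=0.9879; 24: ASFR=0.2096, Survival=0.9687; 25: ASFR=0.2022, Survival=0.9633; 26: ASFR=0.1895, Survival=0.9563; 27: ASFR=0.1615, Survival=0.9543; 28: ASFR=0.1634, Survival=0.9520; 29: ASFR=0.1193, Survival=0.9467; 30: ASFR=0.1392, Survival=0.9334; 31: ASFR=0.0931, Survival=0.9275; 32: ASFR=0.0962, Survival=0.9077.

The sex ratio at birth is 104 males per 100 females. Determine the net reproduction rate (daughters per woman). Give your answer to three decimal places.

Proportion female at birth = 100 / (100 + 104) = 0.49020.
Per-age-group product (1 × ASFR × survival probability):
  23: 1 × 0.2022 × 0.9879 = 0.19975
  24: 1 × 0.2096 × 0.9687 = 0.20304
  25: 1 × 0.2022 × 0.9633 = 0.19478
  26: 1 × 0.1895 × 0.9563 = 0.18122
  27: 1 × 0.1615 × 0.9543 = 0.15412
  28: 1 × 0.1634 × 0.9520 = 0.15556
  29: 1 × 0.1193 × 0.9467 = 0.11294
  30: 1 × 0.1392 × 0.9334 = 0.12993
  31: 1 × 0.0931 × 0.9275 = 0.08635
  32: 1 × 0.0962 × 0.9077 = 0.08732
Sum = 1.50501
NRR = 0.49020 × 1.50501 = 0.73776
NRR < 1, so the cohort does not fully replace itself.

0.738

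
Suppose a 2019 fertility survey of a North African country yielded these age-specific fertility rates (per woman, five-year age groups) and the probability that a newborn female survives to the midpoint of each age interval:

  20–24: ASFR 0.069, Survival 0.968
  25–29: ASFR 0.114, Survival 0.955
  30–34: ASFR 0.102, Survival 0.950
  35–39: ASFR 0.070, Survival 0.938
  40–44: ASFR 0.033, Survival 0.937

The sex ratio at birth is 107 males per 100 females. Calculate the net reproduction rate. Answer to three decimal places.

0.892

Proportion female at birth = 100 / (100 + 107) = 0.48309.
Survival-weighted fertility by age (5·fₓ·Sₓ):
  20–24: 5 × 0.069 × 0.968 = 0.33396
  25–29: 5 × 0.114 × 0.955 = 0.54435
  30–34: 5 × 0.102 × 0.950 = 0.48450
  35–39: 5 × 0.070 × 0.938 = 0.32830
  40–44: 5 × 0.033 × 0.937 = 0.15461
Sum = 1.84572
NRR = 0.48309 × 1.84572 = 0.89165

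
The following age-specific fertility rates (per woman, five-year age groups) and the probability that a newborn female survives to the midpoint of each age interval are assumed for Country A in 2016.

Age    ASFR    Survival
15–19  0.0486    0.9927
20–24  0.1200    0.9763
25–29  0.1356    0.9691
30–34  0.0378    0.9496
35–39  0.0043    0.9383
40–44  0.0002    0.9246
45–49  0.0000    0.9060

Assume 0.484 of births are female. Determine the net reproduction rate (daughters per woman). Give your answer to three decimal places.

Proportion female at birth = 0.484.
Per-age-group product (5 × ASFR × survival probability):
  15–19: 5 × 0.0486 × 0.9927 = 0.24123
  20–24: 5 × 0.1200 × 0.9763 = 0.58578
  25–29: 5 × 0.1356 × 0.9691 = 0.65705
  30–34: 5 × 0.0378 × 0.9496 = 0.17947
  35–39: 5 × 0.0043 × 0.9383 = 0.02017
  40–44: 5 × 0.0002 × 0.9246 = 0.00092
  45–49: 5 × 0.0000 × 0.9060 = 0.00000
Sum = 1.68462
NRR = 0.484 × 1.68462 = 0.81536
NRR < 1, so the cohort does not fully replace itself.

0.815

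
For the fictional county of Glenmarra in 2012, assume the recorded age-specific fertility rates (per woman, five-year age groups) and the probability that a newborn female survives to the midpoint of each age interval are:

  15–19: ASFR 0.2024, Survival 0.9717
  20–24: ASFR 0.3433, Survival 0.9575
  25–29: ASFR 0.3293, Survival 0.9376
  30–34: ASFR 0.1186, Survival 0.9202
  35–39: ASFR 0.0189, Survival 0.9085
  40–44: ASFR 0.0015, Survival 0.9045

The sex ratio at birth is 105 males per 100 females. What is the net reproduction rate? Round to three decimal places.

Proportion female at birth = 100 / (100 + 105) = 0.48780.
Each age group contributes 5 × ASFR × survival:
  15–19: 5 × 0.2024 × 0.9717 = 0.98336
  20–24: 5 × 0.3433 × 0.9575 = 1.64355
  25–29: 5 × 0.3293 × 0.9376 = 1.54376
  30–34: 5 × 0.1186 × 0.9202 = 0.54568
  35–39: 5 × 0.0189 × 0.9085 = 0.08585
  40–44: 5 × 0.0015 × 0.9045 = 0.00678
Sum = 4.80898
NRR = 0.48780 × 4.80898 = 2.34582

2.346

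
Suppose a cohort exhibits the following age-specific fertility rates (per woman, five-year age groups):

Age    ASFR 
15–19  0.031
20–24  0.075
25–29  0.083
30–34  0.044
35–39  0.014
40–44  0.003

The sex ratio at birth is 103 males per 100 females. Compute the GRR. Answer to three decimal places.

Proportion female at birth = 100 / (100 + 103) = 0.49261.
Sum of ASFRs = 0.031 + 0.075 + 0.083 + 0.044 + 0.014 + 0.003 = 0.250
TFR = 5 × 0.250 = 1.25
GRR = 0.49261 × 1.25 = 0.61576

0.616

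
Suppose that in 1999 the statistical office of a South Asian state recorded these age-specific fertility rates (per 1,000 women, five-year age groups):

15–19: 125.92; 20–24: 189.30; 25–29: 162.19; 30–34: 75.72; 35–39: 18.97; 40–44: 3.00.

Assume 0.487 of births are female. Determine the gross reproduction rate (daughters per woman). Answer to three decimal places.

Proportion female at birth = 0.487.
Sum of ASFRs = 125.92 + 189.30 + 162.19 + 75.72 + 18.97 + 3.00 = 575.10
TFR = 5 × 575.10 / 1000 = 2.8755
GRR = 0.487 × 2.8755 = 1.40037

1.400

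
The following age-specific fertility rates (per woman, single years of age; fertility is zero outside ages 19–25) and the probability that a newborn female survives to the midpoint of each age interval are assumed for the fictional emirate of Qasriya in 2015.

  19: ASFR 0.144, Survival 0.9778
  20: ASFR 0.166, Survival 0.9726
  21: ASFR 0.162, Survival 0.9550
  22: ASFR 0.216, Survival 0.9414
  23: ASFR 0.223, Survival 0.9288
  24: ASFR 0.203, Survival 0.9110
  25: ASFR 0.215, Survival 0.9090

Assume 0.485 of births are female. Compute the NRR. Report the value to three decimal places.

Proportion female at birth = 0.485.
Survival-weighted fertility by age (1·fₓ·Sₓ):
  19: 1 × 0.144 × 0.9778 = 0.14080
  20: 1 × 0.166 × 0.9726 = 0.16145
  21: 1 × 0.162 × 0.9550 = 0.15471
  22: 1 × 0.216 × 0.9414 = 0.20334
  23: 1 × 0.223 × 0.9288 = 0.20712
  24: 1 × 0.203 × 0.9110 = 0.18493
  25: 1 × 0.215 × 0.9090 = 0.19544
Sum = 1.24779
NRR = 0.485 × 1.24779 = 0.60518
NRR < 1, so the cohort does not fully replace itself.

0.605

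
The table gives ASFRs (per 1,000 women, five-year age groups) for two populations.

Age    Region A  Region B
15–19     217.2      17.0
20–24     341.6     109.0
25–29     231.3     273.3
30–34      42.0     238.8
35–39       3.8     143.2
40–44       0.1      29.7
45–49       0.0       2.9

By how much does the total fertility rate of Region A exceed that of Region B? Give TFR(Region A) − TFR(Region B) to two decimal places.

0.11

Region A:
  Sum of ASFRs = 217.2 + 341.6 + 231.3 + 42.0 + 3.8 + 0.1 + 0.0 = 836.0
  TFR = 5 × 836.0 / 1000 = 4.18
Region B:
  Sum of ASFRs = 17.0 + 109.0 + 273.3 + 238.8 + 143.2 + 29.7 + 2.9 = 813.9
  TFR = 5 × 813.9 / 1000 = 4.0695
Difference = 4.18 − 4.0695 = 0.1105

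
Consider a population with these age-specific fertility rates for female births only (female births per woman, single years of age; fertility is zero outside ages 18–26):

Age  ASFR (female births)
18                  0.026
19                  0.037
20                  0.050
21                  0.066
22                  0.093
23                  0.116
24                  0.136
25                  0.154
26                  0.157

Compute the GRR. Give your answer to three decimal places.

0.835

Sum of female ASFRs = 0.026 + 0.037 + 0.050 + 0.066 + 0.093 + 0.116 + 0.136 + 0.154 + 0.157 = 0.835
GRR = 0.835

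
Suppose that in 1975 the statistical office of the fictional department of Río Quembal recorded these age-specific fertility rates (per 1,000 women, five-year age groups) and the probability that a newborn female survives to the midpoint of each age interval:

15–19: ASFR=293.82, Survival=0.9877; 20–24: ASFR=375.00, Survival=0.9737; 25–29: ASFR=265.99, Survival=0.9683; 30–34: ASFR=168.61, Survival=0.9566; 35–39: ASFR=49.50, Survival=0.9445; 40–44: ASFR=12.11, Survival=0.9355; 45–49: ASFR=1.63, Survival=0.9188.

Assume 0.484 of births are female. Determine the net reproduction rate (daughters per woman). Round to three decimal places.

2.744

Proportion female at birth = 0.484.
Per-age-group product (5 × ASFR × survival probability):
  15–19: 5 × 293.82/1000 × 0.9877 = 1.45103
  20–24: 5 × 375.00/1000 × 0.9737 = 1.82569
  25–29: 5 × 265.99/1000 × 0.9683 = 1.28779
  30–34: 5 × 168.61/1000 × 0.9566 = 0.80646
  35–39: 5 × 49.50/1000 × 0.9445 = 0.23376
  40–44: 5 × 12.11/1000 × 0.9355 = 0.05664
  45–49: 5 × 1.63/1000 × 0.9188 = 0.00749
Sum = 5.66886
NRR = 0.484 × 5.66886 = 2.74373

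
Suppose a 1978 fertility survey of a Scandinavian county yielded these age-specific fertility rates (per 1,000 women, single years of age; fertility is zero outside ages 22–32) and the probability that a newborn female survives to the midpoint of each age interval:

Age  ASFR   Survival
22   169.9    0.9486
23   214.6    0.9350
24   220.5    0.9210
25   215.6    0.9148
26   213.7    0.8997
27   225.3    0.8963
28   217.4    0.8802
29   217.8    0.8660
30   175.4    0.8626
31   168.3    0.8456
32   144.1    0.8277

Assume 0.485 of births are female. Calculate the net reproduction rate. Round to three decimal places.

Proportion female at birth = 0.485.
Each age group contributes 1 × ASFR × survival:
  22: 1 × 169.9/1000 × 0.9486 = 0.16117
  23: 1 × 214.6/1000 × 0.9350 = 0.20065
  24: 1 × 220.5/1000 × 0.9210 = 0.20308
  25: 1 × 215.6/1000 × 0.9148 = 0.19723
  26: 1 × 213.7/1000 × 0.8997 = 0.19227
  27: 1 × 225.3/1000 × 0.8963 = 0.20194
  28: 1 × 217.4/1000 × 0.8802 = 0.19136
  29: 1 × 217.8/1000 × 0.8660 = 0.18861
  30: 1 × 175.4/1000 × 0.8626 = 0.15130
  31: 1 × 168.3/1000 × 0.8456 = 0.14231
  32: 1 × 144.1/1000 × 0.8277 = 0.11927
Sum = 1.94919
NRR = 0.485 × 1.94919 = 0.94536

0.945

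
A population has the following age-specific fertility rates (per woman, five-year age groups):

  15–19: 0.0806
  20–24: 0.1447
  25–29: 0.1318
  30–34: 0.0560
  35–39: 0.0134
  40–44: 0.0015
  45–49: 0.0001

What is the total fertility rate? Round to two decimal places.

2.14

Sum of ASFRs = 0.0806 + 0.1447 + 0.1318 + 0.0560 + 0.0134 + 0.0015 + 0.0001 = 0.4281
TFR = 5 × 0.4281 = 2.1405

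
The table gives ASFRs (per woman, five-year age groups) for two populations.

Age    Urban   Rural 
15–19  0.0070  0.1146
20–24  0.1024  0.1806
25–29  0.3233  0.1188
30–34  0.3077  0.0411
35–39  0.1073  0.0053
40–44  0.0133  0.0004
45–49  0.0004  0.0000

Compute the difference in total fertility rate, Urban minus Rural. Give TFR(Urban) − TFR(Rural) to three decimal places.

2.003

Urban:
  Sum of ASFRs = 0.0070 + 0.1024 + 0.3233 + 0.3077 + 0.1073 + 0.0133 + 0.0004 = 0.8614
  TFR = 5 × 0.8614 = 4.307
Rural:
  Sum of ASFRs = 0.1146 + 0.1806 + 0.1188 + 0.0411 + 0.0053 + 0.0004 + 0.0000 = 0.4608
  TFR = 5 × 0.4608 = 2.304
Difference = 4.307 − 2.304 = 2.003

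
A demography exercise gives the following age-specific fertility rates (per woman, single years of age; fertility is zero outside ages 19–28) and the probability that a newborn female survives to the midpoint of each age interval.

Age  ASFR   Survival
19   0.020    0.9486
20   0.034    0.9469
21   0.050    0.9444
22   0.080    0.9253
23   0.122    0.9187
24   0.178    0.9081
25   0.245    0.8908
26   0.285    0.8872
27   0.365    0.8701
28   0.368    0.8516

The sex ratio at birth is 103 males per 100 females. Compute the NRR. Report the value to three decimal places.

Proportion female at birth = 100 / (100 + 103) = 0.49261.
Each age group contributes 1 × ASFR × survival:
  19: 1 × 0.020 × 0.9486 = 0.01897
  20: 1 × 0.034 × 0.9469 = 0.03219
  21: 1 × 0.050 × 0.9444 = 0.04722
  22: 1 × 0.080 × 0.9253 = 0.07402
  23: 1 × 0.122 × 0.9187 = 0.11208
  24: 1 × 0.178 × 0.9081 = 0.16164
  25: 1 × 0.245 × 0.8908 = 0.21825
  26: 1 × 0.285 × 0.8872 = 0.25285
  27: 1 × 0.365 × 0.8701 = 0.31759
  28: 1 × 0.368 × 0.8516 = 0.31339
Sum = 1.54820
NRR = 0.49261 × 1.54820 = 0.76266

0.763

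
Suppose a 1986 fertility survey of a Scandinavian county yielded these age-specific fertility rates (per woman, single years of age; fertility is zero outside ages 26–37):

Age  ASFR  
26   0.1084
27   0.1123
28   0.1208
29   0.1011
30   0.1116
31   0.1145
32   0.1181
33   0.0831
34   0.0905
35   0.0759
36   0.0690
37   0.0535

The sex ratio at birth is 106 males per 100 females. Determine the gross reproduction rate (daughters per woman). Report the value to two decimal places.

Proportion female at birth = 100 / (100 + 106) = 0.48544.
Sum of ASFRs = 0.1084 + 0.1123 + 0.1208 + 0.1011 + 0.1116 + 0.1145 + 0.1181 + 0.0831 + 0.0905 + 0.0759 + 0.0690 + 0.0535 = 1.1588
TFR = 1.1588
GRR = 0.48544 × 1.1588 = 0.56253

0.56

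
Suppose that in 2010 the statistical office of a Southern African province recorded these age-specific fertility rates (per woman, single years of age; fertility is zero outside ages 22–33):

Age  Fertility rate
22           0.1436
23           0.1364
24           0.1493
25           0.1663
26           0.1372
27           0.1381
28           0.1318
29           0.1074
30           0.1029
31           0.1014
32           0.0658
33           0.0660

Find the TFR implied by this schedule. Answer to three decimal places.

1.446

Sum of ASFRs = 0.1436 + 0.1364 + 0.1493 + 0.1663 + 0.1372 + 0.1381 + 0.1318 + 0.1074 + 0.1029 + 0.1014 + 0.0658 + 0.0660 = 1.4462
TFR = 1.4462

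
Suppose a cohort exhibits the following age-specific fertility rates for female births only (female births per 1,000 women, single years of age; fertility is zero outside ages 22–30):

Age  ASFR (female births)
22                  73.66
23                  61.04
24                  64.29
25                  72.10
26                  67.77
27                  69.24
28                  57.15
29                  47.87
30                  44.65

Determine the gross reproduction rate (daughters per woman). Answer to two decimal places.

Sum of female ASFRs = 73.66 + 61.04 + 64.29 + 72.10 + 67.77 + 69.24 + 57.15 + 47.87 + 44.65 = 557.77
GRR = 557.77 / 1000 = 0.55777

0.56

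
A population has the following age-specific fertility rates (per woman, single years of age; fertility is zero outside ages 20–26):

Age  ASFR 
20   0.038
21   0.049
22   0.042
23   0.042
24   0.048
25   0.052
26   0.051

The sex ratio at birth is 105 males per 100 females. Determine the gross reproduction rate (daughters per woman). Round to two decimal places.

Proportion female at birth = 100 / (100 + 105) = 0.48780.
Sum of ASFRs = 0.038 + 0.049 + 0.042 + 0.042 + 0.048 + 0.052 + 0.051 = 0.322
TFR = 0.322
GRR = 0.48780 × 0.322 = 0.15707

0.16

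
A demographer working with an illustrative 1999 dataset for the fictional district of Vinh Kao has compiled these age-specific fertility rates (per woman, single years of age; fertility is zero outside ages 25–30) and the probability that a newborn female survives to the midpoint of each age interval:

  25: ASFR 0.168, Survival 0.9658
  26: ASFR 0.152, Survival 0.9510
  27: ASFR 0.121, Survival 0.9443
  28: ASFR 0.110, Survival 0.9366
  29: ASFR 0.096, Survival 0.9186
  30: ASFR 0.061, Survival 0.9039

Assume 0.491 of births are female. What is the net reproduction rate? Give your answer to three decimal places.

Proportion female at birth = 0.491.
Per-age-group product (1 × ASFR × survival probability):
  25: 1 × 0.168 × 0.9658 = 0.16225
  26: 1 × 0.152 × 0.9510 = 0.14455
  27: 1 × 0.121 × 0.9443 = 0.11426
  28: 1 × 0.110 × 0.9366 = 0.10303
  29: 1 × 0.096 × 0.9186 = 0.08819
  30: 1 × 0.061 × 0.9039 = 0.05514
Sum = 0.66742
NRR = 0.491 × 0.66742 = 0.32770

0.328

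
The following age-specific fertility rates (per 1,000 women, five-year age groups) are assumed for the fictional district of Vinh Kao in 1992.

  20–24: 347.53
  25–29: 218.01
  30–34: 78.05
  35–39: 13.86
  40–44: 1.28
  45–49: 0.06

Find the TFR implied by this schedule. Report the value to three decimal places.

Sum of ASFRs = 347.53 + 218.01 + 78.05 + 13.86 + 1.28 + 0.06 = 658.79
TFR = 5 × 658.79 / 1000 = 3.29395

3.294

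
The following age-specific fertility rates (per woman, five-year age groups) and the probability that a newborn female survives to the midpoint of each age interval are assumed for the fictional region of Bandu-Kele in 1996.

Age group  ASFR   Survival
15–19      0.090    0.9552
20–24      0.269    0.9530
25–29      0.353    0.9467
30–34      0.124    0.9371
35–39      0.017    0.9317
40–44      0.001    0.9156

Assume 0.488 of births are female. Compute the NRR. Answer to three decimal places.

Proportion female at birth = 0.488.
Weighting each age-specific rate by interval width and survival:
  15–19: 5 × 0.090 × 0.9552 = 0.42984
  20–24: 5 × 0.269 × 0.9530 = 1.28179
  25–29: 5 × 0.353 × 0.9467 = 1.67093
  30–34: 5 × 0.124 × 0.9371 = 0.58100
  35–39: 5 × 0.017 × 0.9317 = 0.07919
  40–44: 5 × 0.001 × 0.9156 = 0.00458
Sum = 4.04733
NRR = 0.488 × 4.04733 = 1.97510
With NRR above 1 the population is above replacement fertility.

1.975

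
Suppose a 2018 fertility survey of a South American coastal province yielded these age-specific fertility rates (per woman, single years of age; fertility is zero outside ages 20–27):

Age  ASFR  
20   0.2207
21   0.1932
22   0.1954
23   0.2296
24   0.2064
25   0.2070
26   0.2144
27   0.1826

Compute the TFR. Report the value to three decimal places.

1.649

Sum of ASFRs = 0.2207 + 0.1932 + 0.1954 + 0.2296 + 0.2064 + 0.2070 + 0.2144 + 0.1826 = 1.6493
TFR = 1.6493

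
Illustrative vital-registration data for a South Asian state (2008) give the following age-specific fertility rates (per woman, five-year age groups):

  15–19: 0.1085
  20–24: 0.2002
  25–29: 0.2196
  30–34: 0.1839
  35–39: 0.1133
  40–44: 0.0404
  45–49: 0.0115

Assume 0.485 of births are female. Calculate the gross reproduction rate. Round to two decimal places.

2.13

Proportion female at birth = 0.485.
Sum of ASFRs = 0.1085 + 0.2002 + 0.2196 + 0.1839 + 0.1133 + 0.0404 + 0.0115 = 0.8774
TFR = 5 × 0.8774 = 4.387
GRR = 0.485 × 4.387 = 2.12770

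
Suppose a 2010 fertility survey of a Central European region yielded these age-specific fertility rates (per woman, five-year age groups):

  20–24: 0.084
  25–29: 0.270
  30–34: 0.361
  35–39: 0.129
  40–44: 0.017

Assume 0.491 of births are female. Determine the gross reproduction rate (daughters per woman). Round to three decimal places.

2.114

Proportion female at birth = 0.491.
Sum of ASFRs = 0.084 + 0.270 + 0.361 + 0.129 + 0.017 = 0.861
TFR = 5 × 0.861 = 4.305
GRR = 0.491 × 4.305 = 2.11376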